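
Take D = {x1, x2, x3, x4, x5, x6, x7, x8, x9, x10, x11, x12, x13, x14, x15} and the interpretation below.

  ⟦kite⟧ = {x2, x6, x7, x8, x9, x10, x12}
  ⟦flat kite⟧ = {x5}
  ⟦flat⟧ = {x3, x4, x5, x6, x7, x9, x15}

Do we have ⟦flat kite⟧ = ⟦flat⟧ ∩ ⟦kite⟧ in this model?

⟦flat⟧ ∩ ⟦kite⟧ = {x3, x4, x5, x6, x7, x9, x15} ∩ {x2, x6, x7, x8, x9, x10, x12} = {x6, x7, x9}
Observed ⟦flat kite⟧ = {x5}.
These differ, so the modifier is not intersective in this model.

no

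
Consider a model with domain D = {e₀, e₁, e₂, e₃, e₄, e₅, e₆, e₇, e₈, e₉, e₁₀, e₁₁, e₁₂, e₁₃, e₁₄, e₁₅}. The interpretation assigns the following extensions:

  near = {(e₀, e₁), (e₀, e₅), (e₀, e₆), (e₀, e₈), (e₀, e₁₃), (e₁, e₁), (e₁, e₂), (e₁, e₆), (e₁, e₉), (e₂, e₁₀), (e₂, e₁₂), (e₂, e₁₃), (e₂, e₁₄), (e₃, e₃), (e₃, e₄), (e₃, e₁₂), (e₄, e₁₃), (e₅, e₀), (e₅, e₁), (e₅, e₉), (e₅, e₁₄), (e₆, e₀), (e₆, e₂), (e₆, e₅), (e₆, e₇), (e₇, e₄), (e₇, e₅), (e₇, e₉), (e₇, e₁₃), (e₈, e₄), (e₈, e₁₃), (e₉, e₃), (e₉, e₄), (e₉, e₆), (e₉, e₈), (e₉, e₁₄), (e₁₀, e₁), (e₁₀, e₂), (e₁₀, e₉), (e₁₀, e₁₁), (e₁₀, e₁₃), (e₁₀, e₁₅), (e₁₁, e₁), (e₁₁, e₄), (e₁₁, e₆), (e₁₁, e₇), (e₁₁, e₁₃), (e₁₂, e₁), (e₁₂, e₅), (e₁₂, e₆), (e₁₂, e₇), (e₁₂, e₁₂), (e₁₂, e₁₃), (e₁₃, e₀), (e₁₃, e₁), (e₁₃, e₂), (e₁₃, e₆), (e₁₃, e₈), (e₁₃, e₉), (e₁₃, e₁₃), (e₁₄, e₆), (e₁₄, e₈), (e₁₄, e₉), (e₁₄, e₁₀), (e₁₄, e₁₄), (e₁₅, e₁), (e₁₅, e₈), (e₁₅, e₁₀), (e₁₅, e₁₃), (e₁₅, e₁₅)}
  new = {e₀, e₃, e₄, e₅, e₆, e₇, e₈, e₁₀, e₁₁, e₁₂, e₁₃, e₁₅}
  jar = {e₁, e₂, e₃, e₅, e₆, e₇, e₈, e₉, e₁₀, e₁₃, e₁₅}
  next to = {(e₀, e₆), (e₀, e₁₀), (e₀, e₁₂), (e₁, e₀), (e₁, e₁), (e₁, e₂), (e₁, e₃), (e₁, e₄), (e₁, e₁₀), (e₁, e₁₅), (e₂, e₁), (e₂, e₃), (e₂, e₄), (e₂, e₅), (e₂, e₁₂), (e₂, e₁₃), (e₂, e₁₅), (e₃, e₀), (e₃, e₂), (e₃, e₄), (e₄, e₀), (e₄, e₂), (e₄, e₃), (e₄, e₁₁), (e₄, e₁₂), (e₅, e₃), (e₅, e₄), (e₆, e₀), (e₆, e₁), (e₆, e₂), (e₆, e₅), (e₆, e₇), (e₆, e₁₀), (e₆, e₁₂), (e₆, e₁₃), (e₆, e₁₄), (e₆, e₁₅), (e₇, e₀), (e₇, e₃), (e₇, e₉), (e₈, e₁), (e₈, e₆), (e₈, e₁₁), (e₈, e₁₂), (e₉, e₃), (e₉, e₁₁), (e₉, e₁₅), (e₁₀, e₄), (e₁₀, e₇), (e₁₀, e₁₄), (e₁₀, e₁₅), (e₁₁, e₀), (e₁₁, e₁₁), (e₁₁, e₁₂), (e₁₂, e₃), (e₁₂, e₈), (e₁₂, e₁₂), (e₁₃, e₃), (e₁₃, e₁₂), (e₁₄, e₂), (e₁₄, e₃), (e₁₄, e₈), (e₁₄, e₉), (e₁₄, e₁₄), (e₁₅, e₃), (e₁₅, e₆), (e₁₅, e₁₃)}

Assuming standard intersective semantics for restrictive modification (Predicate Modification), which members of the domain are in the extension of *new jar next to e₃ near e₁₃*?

{e₇, e₁₃, e₁₅}

⟦next to e₃⟧ = {x : ⟨x, e₃⟩ ∈ ⟦next to⟧} = {e₁, e₂, e₄, e₅, e₇, e₉, e₁₂, e₁₃, e₁₄, e₁₅}
⟦near e₁₃⟧ = {x : ⟨x, e₁₃⟩ ∈ ⟦near⟧} = {e₀, e₂, e₄, e₇, e₈, e₁₀, e₁₁, e₁₂, e₁₃, e₁₅}
⟦jar⟧ = {e₁, e₂, e₃, e₅, e₆, e₇, e₈, e₉, e₁₀, e₁₃, e₁₅}
… ∩ ⟦next to e₃⟧ = {e₁, e₂, e₃, e₅, e₆, e₇, e₈, e₉, e₁₀, e₁₃, e₁₅} ∩ {e₁, e₂, e₄, e₅, e₇, e₉, e₁₂, e₁₃, e₁₄, e₁₅} = {e₁, e₂, e₅, e₇, e₉, e₁₃, e₁₅}
… ∩ ⟦near e₁₃⟧ = {e₁, e₂, e₅, e₇, e₉, e₁₃, e₁₅} ∩ {e₀, e₂, e₄, e₇, e₈, e₁₀, e₁₁, e₁₂, e₁₃, e₁₅} = {e₂, e₇, e₁₃, e₁₅}
… ∩ ⟦new⟧ = {e₂, e₇, e₁₃, e₁₅} ∩ {e₀, e₃, e₄, e₅, e₆, e₇, e₈, e₁₀, e₁₁, e₁₂, e₁₃, e₁₅} = {e₇, e₁₃, e₁₅}
So ⟦new jar next to e₃ near e₁₃⟧ = {e₇, e₁₃, e₁₅}.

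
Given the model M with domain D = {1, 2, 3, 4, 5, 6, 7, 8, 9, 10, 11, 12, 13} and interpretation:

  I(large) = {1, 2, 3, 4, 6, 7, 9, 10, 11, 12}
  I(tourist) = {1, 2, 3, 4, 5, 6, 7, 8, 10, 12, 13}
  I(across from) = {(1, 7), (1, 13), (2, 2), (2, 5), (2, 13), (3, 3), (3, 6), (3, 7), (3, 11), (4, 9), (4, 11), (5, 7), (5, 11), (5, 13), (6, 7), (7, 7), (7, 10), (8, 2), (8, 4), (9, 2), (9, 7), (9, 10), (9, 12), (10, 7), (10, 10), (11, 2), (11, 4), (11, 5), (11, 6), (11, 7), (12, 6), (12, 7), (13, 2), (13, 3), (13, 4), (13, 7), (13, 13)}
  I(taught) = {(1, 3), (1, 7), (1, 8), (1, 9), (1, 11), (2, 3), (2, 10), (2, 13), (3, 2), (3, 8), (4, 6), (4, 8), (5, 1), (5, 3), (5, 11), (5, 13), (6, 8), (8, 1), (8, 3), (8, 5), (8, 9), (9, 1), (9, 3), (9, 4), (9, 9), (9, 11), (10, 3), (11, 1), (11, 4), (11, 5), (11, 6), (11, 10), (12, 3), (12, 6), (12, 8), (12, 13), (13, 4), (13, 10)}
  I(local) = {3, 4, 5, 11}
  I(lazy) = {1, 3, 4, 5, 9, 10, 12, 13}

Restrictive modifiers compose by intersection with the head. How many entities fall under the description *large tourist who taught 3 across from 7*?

⟦who taught 3⟧ = {x : ⟨x, 3⟩ ∈ ⟦taught⟧} = {1, 2, 5, 8, 9, 10, 12}
⟦across from 7⟧ = {x : ⟨x, 7⟩ ∈ ⟦across from⟧} = {1, 3, 5, 6, 7, 9, 10, 11, 12, 13}
⟦tourist⟧ = {1, 2, 3, 4, 5, 6, 7, 8, 10, 12, 13}
… ∩ ⟦who taught 3⟧ = {1, 2, 3, 4, 5, 6, 7, 8, 10, 12, 13} ∩ {1, 2, 5, 8, 9, 10, 12} = {1, 2, 5, 8, 10, 12}
… ∩ ⟦across from 7⟧ = {1, 2, 5, 8, 10, 12} ∩ {1, 3, 5, 6, 7, 9, 10, 11, 12, 13} = {1, 5, 10, 12}
… ∩ ⟦large⟧ = {1, 5, 10, 12} ∩ {1, 2, 3, 4, 6, 7, 9, 10, 11, 12} = {1, 10, 12}
⟦large tourist who taught 3 across from 7⟧ = {1, 10, 12}, so the cardinality is 3.

3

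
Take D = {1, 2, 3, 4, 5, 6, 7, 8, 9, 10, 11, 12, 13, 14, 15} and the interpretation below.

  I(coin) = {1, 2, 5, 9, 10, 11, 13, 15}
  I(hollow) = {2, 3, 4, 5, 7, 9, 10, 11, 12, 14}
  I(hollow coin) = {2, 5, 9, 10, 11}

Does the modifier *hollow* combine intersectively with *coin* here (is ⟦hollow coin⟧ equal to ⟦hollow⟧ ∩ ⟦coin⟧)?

yes

⟦hollow⟧ ∩ ⟦coin⟧ = {2, 3, 4, 5, 7, 9, 10, 11, 12, 14} ∩ {1, 2, 5, 9, 10, 11, 13, 15} = {2, 5, 9, 10, 11}
Observed ⟦hollow coin⟧ = {2, 5, 9, 10, 11}.
These coincide, so the modifier is intersective here.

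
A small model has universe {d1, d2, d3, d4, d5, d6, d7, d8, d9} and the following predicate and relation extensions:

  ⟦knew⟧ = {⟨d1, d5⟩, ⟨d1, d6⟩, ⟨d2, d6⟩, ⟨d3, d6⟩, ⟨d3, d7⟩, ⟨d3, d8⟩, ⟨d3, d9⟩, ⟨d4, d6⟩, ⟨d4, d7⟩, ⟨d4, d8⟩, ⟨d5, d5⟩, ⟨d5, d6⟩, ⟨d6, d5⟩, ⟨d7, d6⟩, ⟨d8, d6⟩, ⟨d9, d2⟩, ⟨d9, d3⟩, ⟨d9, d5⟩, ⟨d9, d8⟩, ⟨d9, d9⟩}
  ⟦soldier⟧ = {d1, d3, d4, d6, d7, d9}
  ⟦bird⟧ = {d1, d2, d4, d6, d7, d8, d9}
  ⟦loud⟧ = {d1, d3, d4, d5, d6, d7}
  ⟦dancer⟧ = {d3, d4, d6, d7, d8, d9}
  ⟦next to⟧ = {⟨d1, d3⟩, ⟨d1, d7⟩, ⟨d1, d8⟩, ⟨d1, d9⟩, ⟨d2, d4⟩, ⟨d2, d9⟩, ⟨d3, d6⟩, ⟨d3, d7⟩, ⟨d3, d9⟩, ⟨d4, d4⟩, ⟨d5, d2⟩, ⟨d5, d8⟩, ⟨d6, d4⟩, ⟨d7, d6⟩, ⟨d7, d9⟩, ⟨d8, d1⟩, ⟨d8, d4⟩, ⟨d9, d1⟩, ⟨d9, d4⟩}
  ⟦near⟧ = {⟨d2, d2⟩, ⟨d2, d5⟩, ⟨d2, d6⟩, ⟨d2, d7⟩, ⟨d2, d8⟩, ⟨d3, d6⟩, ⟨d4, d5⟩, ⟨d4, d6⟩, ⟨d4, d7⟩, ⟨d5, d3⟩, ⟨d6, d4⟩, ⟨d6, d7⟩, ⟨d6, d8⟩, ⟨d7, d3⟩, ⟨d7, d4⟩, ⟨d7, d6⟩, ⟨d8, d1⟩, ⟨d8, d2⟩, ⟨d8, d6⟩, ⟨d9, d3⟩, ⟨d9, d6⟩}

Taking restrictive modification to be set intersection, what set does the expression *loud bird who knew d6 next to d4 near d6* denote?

{d4}

⟦who knew d6⟧ = {x : ⟨x, d6⟩ ∈ ⟦knew⟧} = {d1, d2, d3, d4, d5, d7, d8}
⟦next to d4⟧ = {x : ⟨x, d4⟩ ∈ ⟦next to⟧} = {d2, d4, d6, d8, d9}
⟦near d6⟧ = {x : ⟨x, d6⟩ ∈ ⟦near⟧} = {d2, d3, d4, d7, d8, d9}
⟦bird⟧ = {d1, d2, d4, d6, d7, d8, d9}
… ∩ ⟦who knew d6⟧ = {d1, d2, d4, d6, d7, d8, d9} ∩ {d1, d2, d3, d4, d5, d7, d8} = {d1, d2, d4, d7, d8}
… ∩ ⟦next to d4⟧ = {d1, d2, d4, d7, d8} ∩ {d2, d4, d6, d8, d9} = {d2, d4, d8}
… ∩ ⟦near d6⟧ = {d2, d4, d8} ∩ {d2, d3, d4, d7, d8, d9} = {d2, d4, d8}
… ∩ ⟦loud⟧ = {d2, d4, d8} ∩ {d1, d3, d4, d5, d6, d7} = {d4}
So ⟦loud bird who knew d6 next to d4 near d6⟧ = {d4}.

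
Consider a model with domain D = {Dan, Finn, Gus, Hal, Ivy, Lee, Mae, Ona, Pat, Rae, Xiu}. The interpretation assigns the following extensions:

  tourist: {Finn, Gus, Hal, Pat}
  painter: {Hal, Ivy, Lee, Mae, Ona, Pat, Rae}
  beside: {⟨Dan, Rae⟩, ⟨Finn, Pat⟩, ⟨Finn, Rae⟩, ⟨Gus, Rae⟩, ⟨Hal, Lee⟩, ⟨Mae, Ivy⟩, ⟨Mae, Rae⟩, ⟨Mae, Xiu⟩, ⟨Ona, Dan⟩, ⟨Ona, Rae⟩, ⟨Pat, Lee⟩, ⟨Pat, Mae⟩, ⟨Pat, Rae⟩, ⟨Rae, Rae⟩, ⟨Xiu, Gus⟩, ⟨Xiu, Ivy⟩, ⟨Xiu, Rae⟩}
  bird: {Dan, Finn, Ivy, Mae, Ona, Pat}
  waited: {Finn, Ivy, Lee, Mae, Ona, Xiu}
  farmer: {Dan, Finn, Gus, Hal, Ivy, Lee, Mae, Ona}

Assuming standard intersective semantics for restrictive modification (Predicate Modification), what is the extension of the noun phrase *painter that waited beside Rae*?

{Mae, Ona}

⟦that waited⟧ = ⟦waited⟧ = {Finn, Ivy, Lee, Mae, Ona, Xiu}
⟦beside Rae⟧ = {x : ⟨x, Rae⟩ ∈ ⟦beside⟧} = {Dan, Finn, Gus, Mae, Ona, Pat, Rae, Xiu}
⟦painter⟧ = {Hal, Ivy, Lee, Mae, Ona, Pat, Rae}
… ∩ ⟦that waited⟧ = {Hal, Ivy, Lee, Mae, Ona, Pat, Rae} ∩ {Finn, Ivy, Lee, Mae, Ona, Xiu} = {Ivy, Lee, Mae, Ona}
… ∩ ⟦beside Rae⟧ = {Ivy, Lee, Mae, Ona} ∩ {Dan, Finn, Gus, Mae, Ona, Pat, Rae, Xiu} = {Mae, Ona}
So ⟦painter that waited beside Rae⟧ = {Mae, Ona}.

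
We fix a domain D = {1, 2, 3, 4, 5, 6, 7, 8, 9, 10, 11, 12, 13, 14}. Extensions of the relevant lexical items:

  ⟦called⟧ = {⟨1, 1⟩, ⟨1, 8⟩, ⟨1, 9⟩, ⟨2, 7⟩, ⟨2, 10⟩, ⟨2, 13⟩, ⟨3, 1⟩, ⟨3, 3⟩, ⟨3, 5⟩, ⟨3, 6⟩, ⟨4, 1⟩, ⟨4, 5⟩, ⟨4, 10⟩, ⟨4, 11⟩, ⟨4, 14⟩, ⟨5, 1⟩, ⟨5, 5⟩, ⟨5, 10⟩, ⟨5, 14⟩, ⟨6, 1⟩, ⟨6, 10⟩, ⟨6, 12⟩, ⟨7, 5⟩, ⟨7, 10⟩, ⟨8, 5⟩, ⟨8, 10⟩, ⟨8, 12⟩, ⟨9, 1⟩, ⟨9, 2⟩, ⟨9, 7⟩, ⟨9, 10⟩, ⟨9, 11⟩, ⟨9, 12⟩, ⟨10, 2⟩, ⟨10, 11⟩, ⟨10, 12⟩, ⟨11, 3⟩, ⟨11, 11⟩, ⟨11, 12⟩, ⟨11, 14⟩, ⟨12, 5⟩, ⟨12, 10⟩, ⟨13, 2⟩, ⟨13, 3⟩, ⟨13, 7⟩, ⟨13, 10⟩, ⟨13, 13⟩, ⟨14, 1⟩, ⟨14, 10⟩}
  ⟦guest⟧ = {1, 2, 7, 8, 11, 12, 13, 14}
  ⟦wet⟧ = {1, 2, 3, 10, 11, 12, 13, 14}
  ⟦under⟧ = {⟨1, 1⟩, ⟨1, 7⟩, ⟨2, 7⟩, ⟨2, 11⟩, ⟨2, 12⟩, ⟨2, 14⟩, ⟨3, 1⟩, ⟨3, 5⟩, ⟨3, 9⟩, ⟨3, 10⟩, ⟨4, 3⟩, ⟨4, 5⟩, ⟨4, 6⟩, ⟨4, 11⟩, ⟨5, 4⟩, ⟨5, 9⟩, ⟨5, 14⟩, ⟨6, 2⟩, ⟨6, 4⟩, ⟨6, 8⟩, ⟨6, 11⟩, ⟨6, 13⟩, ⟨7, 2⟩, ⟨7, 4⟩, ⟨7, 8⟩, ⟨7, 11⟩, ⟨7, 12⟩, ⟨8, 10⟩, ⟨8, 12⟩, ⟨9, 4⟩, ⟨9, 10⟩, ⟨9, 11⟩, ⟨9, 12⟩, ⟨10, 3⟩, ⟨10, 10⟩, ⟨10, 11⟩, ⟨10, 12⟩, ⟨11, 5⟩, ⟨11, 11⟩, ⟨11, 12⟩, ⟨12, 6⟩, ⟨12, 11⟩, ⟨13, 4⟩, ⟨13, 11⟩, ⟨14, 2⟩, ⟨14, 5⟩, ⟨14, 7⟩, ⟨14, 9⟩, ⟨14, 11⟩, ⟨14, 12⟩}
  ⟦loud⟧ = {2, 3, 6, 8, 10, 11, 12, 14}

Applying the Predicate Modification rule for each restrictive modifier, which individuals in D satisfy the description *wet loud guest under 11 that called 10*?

{2, 12, 14}

⟦under 11⟧ = {x : ⟨x, 11⟩ ∈ ⟦under⟧} = {2, 4, 6, 7, 9, 10, 11, 12, 13, 14}
⟦that called 10⟧ = {x : ⟨x, 10⟩ ∈ ⟦called⟧} = {2, 4, 5, 6, 7, 8, 9, 12, 13, 14}
⟦guest⟧ = {1, 2, 7, 8, 11, 12, 13, 14}
… ∩ ⟦under 11⟧ = {1, 2, 7, 8, 11, 12, 13, 14} ∩ {2, 4, 6, 7, 9, 10, 11, 12, 13, 14} = {2, 7, 11, 12, 13, 14}
… ∩ ⟦that called 10⟧ = {2, 7, 11, 12, 13, 14} ∩ {2, 4, 5, 6, 7, 8, 9, 12, 13, 14} = {2, 7, 12, 13, 14}
… ∩ ⟦wet⟧ = {2, 7, 12, 13, 14} ∩ {1, 2, 3, 10, 11, 12, 13, 14} = {2, 12, 13, 14}
… ∩ ⟦loud⟧ = {2, 12, 13, 14} ∩ {2, 3, 6, 8, 10, 11, 12, 14} = {2, 12, 14}
So ⟦wet loud guest under 11 that called 10⟧ = {2, 12, 14}.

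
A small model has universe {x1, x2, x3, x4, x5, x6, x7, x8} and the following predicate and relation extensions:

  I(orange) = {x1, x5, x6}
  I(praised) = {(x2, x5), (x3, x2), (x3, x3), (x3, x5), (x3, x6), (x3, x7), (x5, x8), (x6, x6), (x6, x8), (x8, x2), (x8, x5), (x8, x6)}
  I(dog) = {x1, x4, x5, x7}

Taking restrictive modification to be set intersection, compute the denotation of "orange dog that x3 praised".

{x5}

⟦that x3 praised⟧ = {x : ⟨x3, x⟩ ∈ ⟦praised⟧} = {x2, x3, x5, x6, x7}
⟦dog⟧ = {x1, x4, x5, x7}
… ∩ ⟦that x3 praised⟧ = {x1, x4, x5, x7} ∩ {x2, x3, x5, x6, x7} = {x5, x7}
… ∩ ⟦orange⟧ = {x5, x7} ∩ {x1, x5, x6} = {x5}
So ⟦orange dog that x3 praised⟧ = {x5}.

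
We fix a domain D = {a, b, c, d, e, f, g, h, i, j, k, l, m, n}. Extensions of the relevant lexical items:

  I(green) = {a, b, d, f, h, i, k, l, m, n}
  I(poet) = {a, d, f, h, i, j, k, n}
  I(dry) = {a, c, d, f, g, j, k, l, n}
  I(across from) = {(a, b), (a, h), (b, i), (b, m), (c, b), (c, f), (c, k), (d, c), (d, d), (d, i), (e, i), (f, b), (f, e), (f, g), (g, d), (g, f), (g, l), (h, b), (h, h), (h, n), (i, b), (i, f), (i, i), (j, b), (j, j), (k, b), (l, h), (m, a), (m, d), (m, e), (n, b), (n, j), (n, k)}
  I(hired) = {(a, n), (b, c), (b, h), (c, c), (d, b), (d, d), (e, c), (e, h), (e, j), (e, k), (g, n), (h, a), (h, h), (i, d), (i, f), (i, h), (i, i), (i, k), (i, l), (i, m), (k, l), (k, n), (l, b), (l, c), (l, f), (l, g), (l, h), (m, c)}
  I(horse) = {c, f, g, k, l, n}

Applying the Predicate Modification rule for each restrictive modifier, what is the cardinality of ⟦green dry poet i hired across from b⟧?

⟦i hired⟧ = {x : ⟨i, x⟩ ∈ ⟦hired⟧} = {d, f, h, i, k, l, m}
⟦across from b⟧ = {x : ⟨x, b⟩ ∈ ⟦across from⟧} = {a, c, f, h, i, j, k, n}
⟦poet⟧ = {a, d, f, h, i, j, k, n}
… ∩ ⟦i hired⟧ = {a, d, f, h, i, j, k, n} ∩ {d, f, h, i, k, l, m} = {d, f, h, i, k}
… ∩ ⟦across from b⟧ = {d, f, h, i, k} ∩ {a, c, f, h, i, j, k, n} = {f, h, i, k}
… ∩ ⟦green⟧ = {f, h, i, k} ∩ {a, b, d, f, h, i, k, l, m, n} = {f, h, i, k}
… ∩ ⟦dry⟧ = {f, h, i, k} ∩ {a, c, d, f, g, j, k, l, n} = {f, k}
⟦green dry poet i hired across from b⟧ = {f, k}, so the cardinality is 2.

2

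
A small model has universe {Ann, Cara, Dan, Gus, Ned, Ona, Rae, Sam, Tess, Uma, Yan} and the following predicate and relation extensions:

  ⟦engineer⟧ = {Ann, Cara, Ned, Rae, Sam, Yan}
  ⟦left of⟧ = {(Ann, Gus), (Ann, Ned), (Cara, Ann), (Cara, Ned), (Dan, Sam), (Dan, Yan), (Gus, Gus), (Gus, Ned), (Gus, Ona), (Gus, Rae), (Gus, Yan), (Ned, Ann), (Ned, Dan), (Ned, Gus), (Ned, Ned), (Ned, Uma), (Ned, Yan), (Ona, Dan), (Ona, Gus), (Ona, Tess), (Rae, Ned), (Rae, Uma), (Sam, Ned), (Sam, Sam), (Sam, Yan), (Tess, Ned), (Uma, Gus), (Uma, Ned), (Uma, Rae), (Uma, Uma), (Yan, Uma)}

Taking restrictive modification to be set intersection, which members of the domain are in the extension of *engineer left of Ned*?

⟦left of Ned⟧ = {x : ⟨x, Ned⟩ ∈ ⟦left of⟧} = {Ann, Cara, Gus, Ned, Rae, Sam, Tess, Uma}
⟦engineer⟧ = {Ann, Cara, Ned, Rae, Sam, Yan}
… ∩ ⟦left of Ned⟧ = {Ann, Cara, Ned, Rae, Sam, Yan} ∩ {Ann, Cara, Gus, Ned, Rae, Sam, Tess, Uma} = {Ann, Cara, Ned, Rae, Sam}
So ⟦engineer left of Ned⟧ = {Ann, Cara, Ned, Rae, Sam}.

{Ann, Cara, Ned, Rae, Sam}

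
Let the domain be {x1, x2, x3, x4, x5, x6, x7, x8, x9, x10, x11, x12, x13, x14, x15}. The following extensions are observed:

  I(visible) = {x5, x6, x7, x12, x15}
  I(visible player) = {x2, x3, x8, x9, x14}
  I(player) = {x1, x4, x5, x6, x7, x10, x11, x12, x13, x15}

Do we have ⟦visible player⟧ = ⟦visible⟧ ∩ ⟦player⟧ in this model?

no

⟦visible⟧ ∩ ⟦player⟧ = {x5, x6, x7, x12, x15} ∩ {x1, x4, x5, x6, x7, x10, x11, x12, x13, x15} = {x5, x6, x7, x12, x15}
Observed ⟦visible player⟧ = {x2, x3, x8, x9, x14}.
These differ, so the modifier is not intersective in this model.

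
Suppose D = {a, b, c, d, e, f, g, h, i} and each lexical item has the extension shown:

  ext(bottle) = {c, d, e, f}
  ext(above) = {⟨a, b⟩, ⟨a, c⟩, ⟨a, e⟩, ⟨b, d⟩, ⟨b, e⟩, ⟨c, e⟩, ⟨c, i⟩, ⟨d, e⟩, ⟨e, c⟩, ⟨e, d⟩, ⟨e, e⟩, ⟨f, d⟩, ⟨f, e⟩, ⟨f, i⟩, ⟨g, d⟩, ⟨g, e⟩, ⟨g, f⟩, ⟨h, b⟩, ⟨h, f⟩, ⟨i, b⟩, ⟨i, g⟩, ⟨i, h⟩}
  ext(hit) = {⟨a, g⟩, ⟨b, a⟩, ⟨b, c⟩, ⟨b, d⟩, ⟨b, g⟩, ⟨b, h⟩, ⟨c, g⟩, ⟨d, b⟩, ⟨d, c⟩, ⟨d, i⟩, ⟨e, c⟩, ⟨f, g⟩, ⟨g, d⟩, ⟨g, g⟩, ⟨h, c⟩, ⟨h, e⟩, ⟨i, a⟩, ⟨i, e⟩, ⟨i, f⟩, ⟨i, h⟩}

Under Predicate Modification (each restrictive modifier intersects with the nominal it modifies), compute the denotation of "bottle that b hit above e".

{c, d}

⟦that b hit⟧ = {x : ⟨b, x⟩ ∈ ⟦hit⟧} = {a, c, d, g, h}
⟦above e⟧ = {x : ⟨x, e⟩ ∈ ⟦above⟧} = {a, b, c, d, e, f, g}
⟦bottle⟧ = {c, d, e, f}
… ∩ ⟦that b hit⟧ = {c, d, e, f} ∩ {a, c, d, g, h} = {c, d}
… ∩ ⟦above e⟧ = {c, d} ∩ {a, b, c, d, e, f, g} = {c, d}
So ⟦bottle that b hit above e⟧ = {c, d}.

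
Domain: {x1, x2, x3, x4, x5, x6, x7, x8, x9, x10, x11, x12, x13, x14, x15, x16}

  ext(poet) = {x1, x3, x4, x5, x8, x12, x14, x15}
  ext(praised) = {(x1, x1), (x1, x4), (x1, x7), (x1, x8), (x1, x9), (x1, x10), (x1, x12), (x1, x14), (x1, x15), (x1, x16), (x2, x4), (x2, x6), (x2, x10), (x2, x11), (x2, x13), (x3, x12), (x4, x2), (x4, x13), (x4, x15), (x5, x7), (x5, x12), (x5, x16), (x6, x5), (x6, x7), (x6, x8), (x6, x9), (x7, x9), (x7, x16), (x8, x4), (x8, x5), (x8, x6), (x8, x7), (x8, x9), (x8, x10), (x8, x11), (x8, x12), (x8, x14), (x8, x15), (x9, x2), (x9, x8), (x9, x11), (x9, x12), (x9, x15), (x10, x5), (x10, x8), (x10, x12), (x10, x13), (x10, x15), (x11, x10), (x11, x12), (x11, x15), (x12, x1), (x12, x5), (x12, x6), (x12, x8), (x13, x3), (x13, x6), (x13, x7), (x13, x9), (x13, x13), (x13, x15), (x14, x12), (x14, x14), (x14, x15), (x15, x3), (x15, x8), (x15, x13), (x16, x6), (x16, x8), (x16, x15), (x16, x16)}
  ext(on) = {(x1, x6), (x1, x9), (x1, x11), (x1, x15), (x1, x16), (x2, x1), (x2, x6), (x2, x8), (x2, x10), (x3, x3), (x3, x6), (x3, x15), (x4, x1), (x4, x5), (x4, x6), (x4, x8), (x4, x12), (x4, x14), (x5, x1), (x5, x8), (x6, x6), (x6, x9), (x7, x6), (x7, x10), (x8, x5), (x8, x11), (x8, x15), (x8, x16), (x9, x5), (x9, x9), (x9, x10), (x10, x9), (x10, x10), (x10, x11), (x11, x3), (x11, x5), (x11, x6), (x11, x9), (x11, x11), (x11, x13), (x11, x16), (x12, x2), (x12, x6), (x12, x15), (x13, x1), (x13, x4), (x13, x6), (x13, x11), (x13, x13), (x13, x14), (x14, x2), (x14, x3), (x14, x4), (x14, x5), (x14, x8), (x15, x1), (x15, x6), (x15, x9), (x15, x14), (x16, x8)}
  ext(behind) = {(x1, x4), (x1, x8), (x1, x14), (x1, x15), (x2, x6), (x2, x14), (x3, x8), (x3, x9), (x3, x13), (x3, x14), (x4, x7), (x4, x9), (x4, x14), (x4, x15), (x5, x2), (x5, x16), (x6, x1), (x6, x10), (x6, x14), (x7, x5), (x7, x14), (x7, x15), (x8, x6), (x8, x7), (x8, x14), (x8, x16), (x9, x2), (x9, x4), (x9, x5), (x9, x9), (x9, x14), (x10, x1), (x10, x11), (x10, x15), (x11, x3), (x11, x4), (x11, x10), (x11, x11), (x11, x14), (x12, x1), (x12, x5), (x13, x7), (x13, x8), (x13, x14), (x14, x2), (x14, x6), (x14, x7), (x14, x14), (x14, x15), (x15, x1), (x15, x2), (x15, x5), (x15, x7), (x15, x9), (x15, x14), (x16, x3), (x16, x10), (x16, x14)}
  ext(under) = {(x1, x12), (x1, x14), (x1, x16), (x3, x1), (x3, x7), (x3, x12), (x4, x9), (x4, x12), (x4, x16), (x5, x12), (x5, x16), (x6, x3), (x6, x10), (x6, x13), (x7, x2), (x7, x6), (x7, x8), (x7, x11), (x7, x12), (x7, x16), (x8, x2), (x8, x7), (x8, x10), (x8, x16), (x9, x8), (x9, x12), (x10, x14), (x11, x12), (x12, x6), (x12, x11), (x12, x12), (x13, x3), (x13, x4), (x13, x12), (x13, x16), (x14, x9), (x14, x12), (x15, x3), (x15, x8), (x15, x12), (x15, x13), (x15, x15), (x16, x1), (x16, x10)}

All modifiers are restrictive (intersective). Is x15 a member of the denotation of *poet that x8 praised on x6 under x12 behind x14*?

⟦that x8 praised⟧ = {x : ⟨x8, x⟩ ∈ ⟦praised⟧} = {x4, x5, x6, x7, x9, x10, x11, x12, x14, x15}
⟦on x6⟧ = {x : ⟨x, x6⟩ ∈ ⟦on⟧} = {x1, x2, x3, x4, x6, x7, x11, x12, x13, x15}
⟦under x12⟧ = {x : ⟨x, x12⟩ ∈ ⟦under⟧} = {x1, x3, x4, x5, x7, x9, x11, x12, x13, x14, x15}
⟦behind x14⟧ = {x : ⟨x, x14⟩ ∈ ⟦behind⟧} = {x1, x2, x3, x4, x6, x7, x8, x9, x11, x13, x14, x15, x16}
⟦poet⟧ = {x1, x3, x4, x5, x8, x12, x14, x15}
… ∩ ⟦that x8 praised⟧ = {x1, x3, x4, x5, x8, x12, x14, x15} ∩ {x4, x5, x6, x7, x9, x10, x11, x12, x14, x15} = {x4, x5, x12, x14, x15}
… ∩ ⟦on x6⟧ = {x4, x5, x12, x14, x15} ∩ {x1, x2, x3, x4, x6, x7, x11, x12, x13, x15} = {x4, x12, x15}
… ∩ ⟦under x12⟧ = {x4, x12, x15} ∩ {x1, x3, x4, x5, x7, x9, x11, x12, x13, x14, x15} = {x4, x12, x15}
… ∩ ⟦behind x14⟧ = {x4, x12, x15} ∩ {x1, x2, x3, x4, x6, x7, x8, x9, x11, x13, x14, x15, x16} = {x4, x15}
⟦poet that x8 praised on x6 under x12 behind x14⟧ = {x4, x15}; x15 ∈ this set.

yes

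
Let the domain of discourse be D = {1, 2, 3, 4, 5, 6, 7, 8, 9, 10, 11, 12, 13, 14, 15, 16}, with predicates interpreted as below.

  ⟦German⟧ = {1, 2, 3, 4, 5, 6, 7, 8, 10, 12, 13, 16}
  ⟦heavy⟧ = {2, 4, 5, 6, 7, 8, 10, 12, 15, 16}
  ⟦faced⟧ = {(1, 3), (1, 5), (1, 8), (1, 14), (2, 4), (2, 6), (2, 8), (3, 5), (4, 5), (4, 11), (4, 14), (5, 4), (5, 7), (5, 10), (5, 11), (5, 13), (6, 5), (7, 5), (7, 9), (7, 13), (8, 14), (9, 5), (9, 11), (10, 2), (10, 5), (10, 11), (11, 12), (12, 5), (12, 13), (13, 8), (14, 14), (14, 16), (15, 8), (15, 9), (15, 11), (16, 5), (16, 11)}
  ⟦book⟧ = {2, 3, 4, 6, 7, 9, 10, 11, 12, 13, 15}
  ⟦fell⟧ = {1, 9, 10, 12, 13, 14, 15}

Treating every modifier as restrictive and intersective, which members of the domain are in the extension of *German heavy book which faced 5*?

{4, 6, 7, 10, 12}

⟦which faced 5⟧ = {x : ⟨x, 5⟩ ∈ ⟦faced⟧} = {1, 3, 4, 6, 7, 9, 10, 12, 16}
⟦book⟧ = {2, 3, 4, 6, 7, 9, 10, 11, 12, 13, 15}
… ∩ ⟦which faced 5⟧ = {2, 3, 4, 6, 7, 9, 10, 11, 12, 13, 15} ∩ {1, 3, 4, 6, 7, 9, 10, 12, 16} = {3, 4, 6, 7, 9, 10, 12}
… ∩ ⟦German⟧ = {3, 4, 6, 7, 9, 10, 12} ∩ {1, 2, 3, 4, 5, 6, 7, 8, 10, 12, 13, 16} = {3, 4, 6, 7, 10, 12}
… ∩ ⟦heavy⟧ = {3, 4, 6, 7, 10, 12} ∩ {2, 4, 5, 6, 7, 8, 10, 12, 15, 16} = {4, 6, 7, 10, 12}
So ⟦German heavy book which faced 5⟧ = {4, 6, 7, 10, 12}.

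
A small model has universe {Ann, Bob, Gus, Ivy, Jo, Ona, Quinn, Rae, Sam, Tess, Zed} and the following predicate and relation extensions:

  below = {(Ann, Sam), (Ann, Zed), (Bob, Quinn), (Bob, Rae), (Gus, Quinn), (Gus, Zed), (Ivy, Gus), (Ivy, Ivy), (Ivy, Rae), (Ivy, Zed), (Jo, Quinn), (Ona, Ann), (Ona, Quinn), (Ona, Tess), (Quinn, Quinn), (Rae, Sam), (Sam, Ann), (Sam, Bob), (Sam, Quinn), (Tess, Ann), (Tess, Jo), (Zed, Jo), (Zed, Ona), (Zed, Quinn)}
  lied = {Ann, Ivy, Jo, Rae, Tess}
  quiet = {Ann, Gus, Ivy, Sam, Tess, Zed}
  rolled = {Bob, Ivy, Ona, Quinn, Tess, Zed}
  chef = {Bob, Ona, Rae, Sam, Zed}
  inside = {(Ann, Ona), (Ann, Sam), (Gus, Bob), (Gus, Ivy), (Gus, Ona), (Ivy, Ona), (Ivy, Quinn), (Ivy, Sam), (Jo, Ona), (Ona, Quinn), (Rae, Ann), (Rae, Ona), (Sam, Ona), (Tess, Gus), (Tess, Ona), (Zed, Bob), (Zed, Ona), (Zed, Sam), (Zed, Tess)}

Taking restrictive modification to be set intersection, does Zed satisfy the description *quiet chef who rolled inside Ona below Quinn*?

yes

⟦who rolled⟧ = ⟦rolled⟧ = {Bob, Ivy, Ona, Quinn, Tess, Zed}
⟦inside Ona⟧ = {x : ⟨x, Ona⟩ ∈ ⟦inside⟧} = {Ann, Gus, Ivy, Jo, Rae, Sam, Tess, Zed}
⟦below Quinn⟧ = {x : ⟨x, Quinn⟩ ∈ ⟦below⟧} = {Bob, Gus, Jo, Ona, Quinn, Sam, Zed}
⟦chef⟧ = {Bob, Ona, Rae, Sam, Zed}
… ∩ ⟦who rolled⟧ = {Bob, Ona, Rae, Sam, Zed} ∩ {Bob, Ivy, Ona, Quinn, Tess, Zed} = {Bob, Ona, Zed}
… ∩ ⟦inside Ona⟧ = {Bob, Ona, Zed} ∩ {Ann, Gus, Ivy, Jo, Rae, Sam, Tess, Zed} = {Zed}
… ∩ ⟦below Quinn⟧ = {Zed} ∩ {Bob, Gus, Jo, Ona, Quinn, Sam, Zed} = {Zed}
… ∩ ⟦quiet⟧ = {Zed} ∩ {Ann, Gus, Ivy, Sam, Tess, Zed} = {Zed}
⟦quiet chef who rolled inside Ona below Quinn⟧ = {Zed}; Zed ∈ this set.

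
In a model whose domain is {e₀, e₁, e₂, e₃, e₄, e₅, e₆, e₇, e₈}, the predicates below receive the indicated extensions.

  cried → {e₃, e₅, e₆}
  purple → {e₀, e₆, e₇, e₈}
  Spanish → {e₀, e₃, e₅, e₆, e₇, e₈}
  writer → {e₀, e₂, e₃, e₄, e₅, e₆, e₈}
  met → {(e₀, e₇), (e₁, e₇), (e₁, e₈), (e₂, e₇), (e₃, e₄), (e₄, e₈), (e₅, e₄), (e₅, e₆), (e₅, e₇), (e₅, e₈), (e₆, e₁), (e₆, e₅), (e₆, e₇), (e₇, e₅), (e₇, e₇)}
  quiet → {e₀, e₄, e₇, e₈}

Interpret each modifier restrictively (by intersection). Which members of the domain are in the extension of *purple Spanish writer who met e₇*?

{e₀, e₆}

⟦who met e₇⟧ = {x : ⟨x, e₇⟩ ∈ ⟦met⟧} = {e₀, e₁, e₂, e₅, e₆, e₇}
⟦writer⟧ = {e₀, e₂, e₃, e₄, e₅, e₆, e₈}
… ∩ ⟦who met e₇⟧ = {e₀, e₂, e₃, e₄, e₅, e₆, e₈} ∩ {e₀, e₁, e₂, e₅, e₆, e₇} = {e₀, e₂, e₅, e₆}
… ∩ ⟦purple⟧ = {e₀, e₂, e₅, e₆} ∩ {e₀, e₆, e₇, e₈} = {e₀, e₆}
… ∩ ⟦Spanish⟧ = {e₀, e₆} ∩ {e₀, e₃, e₅, e₆, e₇, e₈} = {e₀, e₆}
So ⟦purple Spanish writer who met e₇⟧ = {e₀, e₆}.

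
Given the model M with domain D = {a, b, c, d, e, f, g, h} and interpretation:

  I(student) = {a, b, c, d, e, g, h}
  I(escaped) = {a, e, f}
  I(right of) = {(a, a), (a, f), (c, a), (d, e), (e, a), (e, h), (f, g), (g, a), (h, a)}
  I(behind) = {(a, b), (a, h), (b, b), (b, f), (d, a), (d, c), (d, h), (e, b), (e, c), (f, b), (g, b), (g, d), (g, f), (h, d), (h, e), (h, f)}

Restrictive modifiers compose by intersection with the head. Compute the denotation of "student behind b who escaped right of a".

⟦behind b⟧ = {x : ⟨x, b⟩ ∈ ⟦behind⟧} = {a, b, e, f, g}
⟦who escaped⟧ = ⟦escaped⟧ = {a, e, f}
⟦right of a⟧ = {x : ⟨x, a⟩ ∈ ⟦right of⟧} = {a, c, e, g, h}
⟦student⟧ = {a, b, c, d, e, g, h}
… ∩ ⟦behind b⟧ = {a, b, c, d, e, g, h} ∩ {a, b, e, f, g} = {a, b, e, g}
… ∩ ⟦who escaped⟧ = {a, b, e, g} ∩ {a, e, f} = {a, e}
… ∩ ⟦right of a⟧ = {a, e} ∩ {a, c, e, g, h} = {a, e}
So ⟦student behind b who escaped right of a⟧ = {a, e}.

{a, e}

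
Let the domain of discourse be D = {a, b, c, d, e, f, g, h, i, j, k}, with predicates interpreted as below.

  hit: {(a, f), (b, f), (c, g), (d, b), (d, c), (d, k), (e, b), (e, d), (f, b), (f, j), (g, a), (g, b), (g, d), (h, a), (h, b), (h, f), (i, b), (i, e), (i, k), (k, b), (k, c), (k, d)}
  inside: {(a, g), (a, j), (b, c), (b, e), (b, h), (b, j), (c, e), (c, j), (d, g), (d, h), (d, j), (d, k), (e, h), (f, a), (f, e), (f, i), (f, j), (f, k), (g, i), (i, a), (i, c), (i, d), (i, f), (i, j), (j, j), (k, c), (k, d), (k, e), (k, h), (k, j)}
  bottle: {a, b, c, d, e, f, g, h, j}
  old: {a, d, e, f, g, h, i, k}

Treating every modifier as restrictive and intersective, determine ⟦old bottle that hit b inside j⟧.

⟦that hit b⟧ = {x : ⟨x, b⟩ ∈ ⟦hit⟧} = {d, e, f, g, h, i, k}
⟦inside j⟧ = {x : ⟨x, j⟩ ∈ ⟦inside⟧} = {a, b, c, d, f, i, j, k}
⟦bottle⟧ = {a, b, c, d, e, f, g, h, j}
… ∩ ⟦that hit b⟧ = {a, b, c, d, e, f, g, h, j} ∩ {d, e, f, g, h, i, k} = {d, e, f, g, h}
… ∩ ⟦inside j⟧ = {d, e, f, g, h} ∩ {a, b, c, d, f, i, j, k} = {d, f}
… ∩ ⟦old⟧ = {d, f} ∩ {a, d, e, f, g, h, i, k} = {d, f}
So ⟦old bottle that hit b inside j⟧ = {d, f}.

{d, f}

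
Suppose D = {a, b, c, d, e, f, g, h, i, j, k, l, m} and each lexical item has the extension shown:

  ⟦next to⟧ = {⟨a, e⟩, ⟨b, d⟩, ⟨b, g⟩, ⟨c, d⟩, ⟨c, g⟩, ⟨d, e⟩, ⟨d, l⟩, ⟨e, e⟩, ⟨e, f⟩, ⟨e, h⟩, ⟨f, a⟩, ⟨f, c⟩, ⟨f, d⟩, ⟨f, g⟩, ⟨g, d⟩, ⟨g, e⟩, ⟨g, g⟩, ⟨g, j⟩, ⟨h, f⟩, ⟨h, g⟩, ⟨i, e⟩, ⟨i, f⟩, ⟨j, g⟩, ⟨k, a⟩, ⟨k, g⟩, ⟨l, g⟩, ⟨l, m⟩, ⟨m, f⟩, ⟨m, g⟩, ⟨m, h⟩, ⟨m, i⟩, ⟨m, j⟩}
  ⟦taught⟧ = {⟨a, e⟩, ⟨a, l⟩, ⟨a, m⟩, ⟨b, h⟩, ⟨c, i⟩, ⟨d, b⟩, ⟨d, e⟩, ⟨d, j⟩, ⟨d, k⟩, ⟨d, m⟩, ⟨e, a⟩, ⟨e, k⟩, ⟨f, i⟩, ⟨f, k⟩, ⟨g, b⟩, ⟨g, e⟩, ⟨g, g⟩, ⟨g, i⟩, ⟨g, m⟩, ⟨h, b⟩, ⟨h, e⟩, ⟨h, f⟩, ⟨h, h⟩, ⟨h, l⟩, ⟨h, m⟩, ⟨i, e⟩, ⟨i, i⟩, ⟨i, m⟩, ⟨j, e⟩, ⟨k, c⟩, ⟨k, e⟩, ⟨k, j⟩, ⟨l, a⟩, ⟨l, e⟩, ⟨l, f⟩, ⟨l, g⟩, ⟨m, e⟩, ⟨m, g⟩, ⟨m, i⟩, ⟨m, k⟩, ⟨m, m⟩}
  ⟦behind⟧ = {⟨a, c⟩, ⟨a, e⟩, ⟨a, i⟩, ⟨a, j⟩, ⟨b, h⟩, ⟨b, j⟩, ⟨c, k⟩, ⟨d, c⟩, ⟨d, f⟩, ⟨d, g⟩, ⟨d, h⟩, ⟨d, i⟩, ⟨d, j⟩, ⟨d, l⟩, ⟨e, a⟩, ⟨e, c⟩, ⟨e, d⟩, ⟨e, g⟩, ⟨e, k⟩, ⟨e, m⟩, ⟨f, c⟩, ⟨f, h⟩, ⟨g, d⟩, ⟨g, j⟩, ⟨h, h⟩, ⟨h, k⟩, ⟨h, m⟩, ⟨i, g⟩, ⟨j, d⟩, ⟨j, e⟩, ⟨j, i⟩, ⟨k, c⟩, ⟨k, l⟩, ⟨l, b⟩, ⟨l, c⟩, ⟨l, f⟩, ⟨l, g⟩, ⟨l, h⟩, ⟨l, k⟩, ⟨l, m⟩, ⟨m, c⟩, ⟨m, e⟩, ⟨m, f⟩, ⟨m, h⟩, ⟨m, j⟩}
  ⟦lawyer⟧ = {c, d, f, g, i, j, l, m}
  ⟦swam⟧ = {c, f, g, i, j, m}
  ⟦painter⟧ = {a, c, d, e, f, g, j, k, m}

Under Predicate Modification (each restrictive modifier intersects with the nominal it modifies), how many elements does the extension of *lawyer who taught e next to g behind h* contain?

2

⟦who taught e⟧ = {x : ⟨x, e⟩ ∈ ⟦taught⟧} = {a, d, g, h, i, j, k, l, m}
⟦next to g⟧ = {x : ⟨x, g⟩ ∈ ⟦next to⟧} = {b, c, f, g, h, j, k, l, m}
⟦behind h⟧ = {x : ⟨x, h⟩ ∈ ⟦behind⟧} = {b, d, f, h, l, m}
⟦lawyer⟧ = {c, d, f, g, i, j, l, m}
… ∩ ⟦who taught e⟧ = {c, d, f, g, i, j, l, m} ∩ {a, d, g, h, i, j, k, l, m} = {d, g, i, j, l, m}
… ∩ ⟦next to g⟧ = {d, g, i, j, l, m} ∩ {b, c, f, g, h, j, k, l, m} = {g, j, l, m}
… ∩ ⟦behind h⟧ = {g, j, l, m} ∩ {b, d, f, h, l, m} = {l, m}
⟦lawyer who taught e next to g behind h⟧ = {l, m}, so the cardinality is 2.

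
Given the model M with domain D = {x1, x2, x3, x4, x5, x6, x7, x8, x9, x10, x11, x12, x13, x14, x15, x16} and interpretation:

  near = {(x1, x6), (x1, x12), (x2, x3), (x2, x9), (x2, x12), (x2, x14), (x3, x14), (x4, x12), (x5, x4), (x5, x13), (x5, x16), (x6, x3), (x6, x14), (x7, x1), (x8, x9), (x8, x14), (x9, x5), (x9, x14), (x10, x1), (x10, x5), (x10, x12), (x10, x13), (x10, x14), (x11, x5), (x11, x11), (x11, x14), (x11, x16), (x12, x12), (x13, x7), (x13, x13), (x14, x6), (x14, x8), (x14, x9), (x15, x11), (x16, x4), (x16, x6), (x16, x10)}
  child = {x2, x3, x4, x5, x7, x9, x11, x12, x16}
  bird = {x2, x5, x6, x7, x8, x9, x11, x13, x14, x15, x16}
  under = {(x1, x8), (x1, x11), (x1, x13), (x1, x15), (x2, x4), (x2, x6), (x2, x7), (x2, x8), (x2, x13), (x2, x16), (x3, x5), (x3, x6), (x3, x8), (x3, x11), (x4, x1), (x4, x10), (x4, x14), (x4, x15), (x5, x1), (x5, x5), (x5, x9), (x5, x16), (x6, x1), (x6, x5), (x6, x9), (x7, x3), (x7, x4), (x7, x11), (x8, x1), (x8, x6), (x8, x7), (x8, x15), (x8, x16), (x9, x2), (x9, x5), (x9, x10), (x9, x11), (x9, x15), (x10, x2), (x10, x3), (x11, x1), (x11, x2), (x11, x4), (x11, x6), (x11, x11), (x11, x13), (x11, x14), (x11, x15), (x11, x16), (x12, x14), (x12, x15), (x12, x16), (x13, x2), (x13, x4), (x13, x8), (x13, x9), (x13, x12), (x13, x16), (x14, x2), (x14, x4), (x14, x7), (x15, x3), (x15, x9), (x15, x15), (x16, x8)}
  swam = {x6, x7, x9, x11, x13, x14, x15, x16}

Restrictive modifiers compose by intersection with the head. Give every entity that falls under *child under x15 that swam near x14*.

⟦under x15⟧ = {x : ⟨x, x15⟩ ∈ ⟦under⟧} = {x1, x4, x8, x9, x11, x12, x15}
⟦that swam⟧ = ⟦swam⟧ = {x6, x7, x9, x11, x13, x14, x15, x16}
⟦near x14⟧ = {x : ⟨x, x14⟩ ∈ ⟦near⟧} = {x2, x3, x6, x8, x9, x10, x11}
⟦child⟧ = {x2, x3, x4, x5, x7, x9, x11, x12, x16}
… ∩ ⟦under x15⟧ = {x2, x3, x4, x5, x7, x9, x11, x12, x16} ∩ {x1, x4, x8, x9, x11, x12, x15} = {x4, x9, x11, x12}
… ∩ ⟦that swam⟧ = {x4, x9, x11, x12} ∩ {x6, x7, x9, x11, x13, x14, x15, x16} = {x9, x11}
… ∩ ⟦near x14⟧ = {x9, x11} ∩ {x2, x3, x6, x8, x9, x10, x11} = {x9, x11}
So ⟦child under x15 that swam near x14⟧ = {x9, x11}.

{x9, x11}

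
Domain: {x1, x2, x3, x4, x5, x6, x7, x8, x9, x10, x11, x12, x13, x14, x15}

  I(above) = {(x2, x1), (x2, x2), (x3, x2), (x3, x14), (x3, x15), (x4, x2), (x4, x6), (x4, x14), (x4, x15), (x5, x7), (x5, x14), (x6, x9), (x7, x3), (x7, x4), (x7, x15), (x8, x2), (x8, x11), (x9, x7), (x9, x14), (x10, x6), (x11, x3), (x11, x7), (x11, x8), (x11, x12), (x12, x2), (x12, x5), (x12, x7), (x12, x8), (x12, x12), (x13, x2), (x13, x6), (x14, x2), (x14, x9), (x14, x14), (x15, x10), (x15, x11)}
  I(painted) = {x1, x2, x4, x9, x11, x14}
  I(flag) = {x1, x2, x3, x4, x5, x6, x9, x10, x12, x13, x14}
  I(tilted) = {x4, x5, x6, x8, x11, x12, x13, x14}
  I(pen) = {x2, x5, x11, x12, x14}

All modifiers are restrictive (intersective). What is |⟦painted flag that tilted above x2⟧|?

2

⟦that tilted⟧ = ⟦tilted⟧ = {x4, x5, x6, x8, x11, x12, x13, x14}
⟦above x2⟧ = {x : ⟨x, x2⟩ ∈ ⟦above⟧} = {x2, x3, x4, x8, x12, x13, x14}
⟦flag⟧ = {x1, x2, x3, x4, x5, x6, x9, x10, x12, x13, x14}
… ∩ ⟦that tilted⟧ = {x1, x2, x3, x4, x5, x6, x9, x10, x12, x13, x14} ∩ {x4, x5, x6, x8, x11, x12, x13, x14} = {x4, x5, x6, x12, x13, x14}
… ∩ ⟦above x2⟧ = {x4, x5, x6, x12, x13, x14} ∩ {x2, x3, x4, x8, x12, x13, x14} = {x4, x12, x13, x14}
… ∩ ⟦painted⟧ = {x4, x12, x13, x14} ∩ {x1, x2, x4, x9, x11, x14} = {x4, x14}
⟦painted flag that tilted above x2⟧ = {x4, x14}, so the cardinality is 2.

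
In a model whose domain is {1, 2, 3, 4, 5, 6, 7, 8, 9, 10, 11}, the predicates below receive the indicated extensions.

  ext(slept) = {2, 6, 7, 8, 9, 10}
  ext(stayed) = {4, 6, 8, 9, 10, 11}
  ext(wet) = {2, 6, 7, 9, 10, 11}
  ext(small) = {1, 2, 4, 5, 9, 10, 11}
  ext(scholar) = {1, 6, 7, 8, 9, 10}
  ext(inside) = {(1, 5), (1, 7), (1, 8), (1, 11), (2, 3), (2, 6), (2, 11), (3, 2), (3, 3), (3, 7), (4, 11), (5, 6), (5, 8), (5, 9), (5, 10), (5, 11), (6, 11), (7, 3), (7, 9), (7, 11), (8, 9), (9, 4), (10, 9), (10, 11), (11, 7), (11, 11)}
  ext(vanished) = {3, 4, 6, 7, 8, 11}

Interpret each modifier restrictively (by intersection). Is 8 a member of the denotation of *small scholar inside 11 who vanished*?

no

⟦inside 11⟧ = {x : ⟨x, 11⟩ ∈ ⟦inside⟧} = {1, 2, 4, 5, 6, 7, 10, 11}
⟦who vanished⟧ = ⟦vanished⟧ = {3, 4, 6, 7, 8, 11}
⟦scholar⟧ = {1, 6, 7, 8, 9, 10}
… ∩ ⟦inside 11⟧ = {1, 6, 7, 8, 9, 10} ∩ {1, 2, 4, 5, 6, 7, 10, 11} = {1, 6, 7, 10}
… ∩ ⟦who vanished⟧ = {1, 6, 7, 10} ∩ {3, 4, 6, 7, 8, 11} = {6, 7}
… ∩ ⟦small⟧ = {6, 7} ∩ {1, 2, 4, 5, 9, 10, 11} = ∅
⟦small scholar inside 11 who vanished⟧ = ∅; 8 ∉ this set.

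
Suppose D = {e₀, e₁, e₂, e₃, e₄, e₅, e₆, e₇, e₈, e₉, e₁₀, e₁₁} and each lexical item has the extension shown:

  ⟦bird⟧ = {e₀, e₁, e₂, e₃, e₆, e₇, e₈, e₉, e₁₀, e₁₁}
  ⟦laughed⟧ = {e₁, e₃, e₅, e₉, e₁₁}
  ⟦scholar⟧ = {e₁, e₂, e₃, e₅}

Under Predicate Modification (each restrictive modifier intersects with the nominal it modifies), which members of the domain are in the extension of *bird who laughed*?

{e₁, e₃, e₉, e₁₁}

⟦who laughed⟧ = ⟦laughed⟧ = {e₁, e₃, e₅, e₉, e₁₁}
⟦bird⟧ = {e₀, e₁, e₂, e₃, e₆, e₇, e₈, e₉, e₁₀, e₁₁}
… ∩ ⟦who laughed⟧ = {e₀, e₁, e₂, e₃, e₆, e₇, e₈, e₉, e₁₀, e₁₁} ∩ {e₁, e₃, e₅, e₉, e₁₁} = {e₁, e₃, e₉, e₁₁}
So ⟦bird who laughed⟧ = {e₁, e₃, e₉, e₁₁}.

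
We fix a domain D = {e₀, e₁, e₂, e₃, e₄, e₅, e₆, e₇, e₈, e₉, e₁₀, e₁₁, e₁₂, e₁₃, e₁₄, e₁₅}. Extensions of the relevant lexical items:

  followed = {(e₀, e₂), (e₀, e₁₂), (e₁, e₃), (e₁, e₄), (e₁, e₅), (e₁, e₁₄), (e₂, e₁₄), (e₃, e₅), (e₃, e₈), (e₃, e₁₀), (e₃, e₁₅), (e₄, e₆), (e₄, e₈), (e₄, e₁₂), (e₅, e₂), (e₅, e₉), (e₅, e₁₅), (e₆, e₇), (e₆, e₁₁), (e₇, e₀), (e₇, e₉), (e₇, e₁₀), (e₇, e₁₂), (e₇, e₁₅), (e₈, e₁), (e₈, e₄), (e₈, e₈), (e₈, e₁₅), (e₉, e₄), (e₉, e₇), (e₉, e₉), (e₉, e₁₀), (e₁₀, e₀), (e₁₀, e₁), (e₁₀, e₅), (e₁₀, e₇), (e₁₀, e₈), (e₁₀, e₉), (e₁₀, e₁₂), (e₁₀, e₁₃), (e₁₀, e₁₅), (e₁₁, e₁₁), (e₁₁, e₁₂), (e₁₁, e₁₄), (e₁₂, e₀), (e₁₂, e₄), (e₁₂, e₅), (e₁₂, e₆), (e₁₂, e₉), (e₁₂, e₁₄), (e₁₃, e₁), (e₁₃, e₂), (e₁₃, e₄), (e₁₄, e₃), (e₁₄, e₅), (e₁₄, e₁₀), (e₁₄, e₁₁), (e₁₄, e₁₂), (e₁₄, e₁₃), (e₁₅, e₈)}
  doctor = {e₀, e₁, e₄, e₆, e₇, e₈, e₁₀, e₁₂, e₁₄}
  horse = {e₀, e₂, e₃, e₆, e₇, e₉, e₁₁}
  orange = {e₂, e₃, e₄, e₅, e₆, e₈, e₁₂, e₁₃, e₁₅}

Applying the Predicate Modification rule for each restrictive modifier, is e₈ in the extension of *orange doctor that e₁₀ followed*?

⟦that e₁₀ followed⟧ = {x : ⟨e₁₀, x⟩ ∈ ⟦followed⟧} = {e₀, e₁, e₅, e₇, e₈, e₉, e₁₂, e₁₃, e₁₅}
⟦doctor⟧ = {e₀, e₁, e₄, e₆, e₇, e₈, e₁₀, e₁₂, e₁₄}
… ∩ ⟦that e₁₀ followed⟧ = {e₀, e₁, e₄, e₆, e₇, e₈, e₁₀, e₁₂, e₁₄} ∩ {e₀, e₁, e₅, e₇, e₈, e₉, e₁₂, e₁₃, e₁₅} = {e₀, e₁, e₇, e₈, e₁₂}
… ∩ ⟦orange⟧ = {e₀, e₁, e₇, e₈, e₁₂} ∩ {e₂, e₃, e₄, e₅, e₆, e₈, e₁₂, e₁₃, e₁₅} = {e₈, e₁₂}
⟦orange doctor that e₁₀ followed⟧ = {e₈, e₁₂}; e₈ ∈ this set.

yes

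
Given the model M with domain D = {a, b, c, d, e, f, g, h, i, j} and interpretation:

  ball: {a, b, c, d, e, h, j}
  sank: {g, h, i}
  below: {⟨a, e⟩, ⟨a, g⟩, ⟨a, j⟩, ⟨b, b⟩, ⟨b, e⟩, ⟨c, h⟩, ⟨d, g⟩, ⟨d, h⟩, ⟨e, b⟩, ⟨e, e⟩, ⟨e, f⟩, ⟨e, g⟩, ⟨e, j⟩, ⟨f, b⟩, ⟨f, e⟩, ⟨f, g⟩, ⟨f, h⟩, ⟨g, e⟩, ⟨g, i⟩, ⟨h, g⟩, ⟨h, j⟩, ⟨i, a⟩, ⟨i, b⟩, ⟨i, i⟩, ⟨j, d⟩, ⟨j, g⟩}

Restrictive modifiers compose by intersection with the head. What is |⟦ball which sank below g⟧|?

⟦which sank⟧ = ⟦sank⟧ = {g, h, i}
⟦below g⟧ = {x : ⟨x, g⟩ ∈ ⟦below⟧} = {a, d, e, f, h, j}
⟦ball⟧ = {a, b, c, d, e, h, j}
… ∩ ⟦which sank⟧ = {a, b, c, d, e, h, j} ∩ {g, h, i} = {h}
… ∩ ⟦below g⟧ = {h} ∩ {a, d, e, f, h, j} = {h}
⟦ball which sank below g⟧ = {h}, so the cardinality is 1.

1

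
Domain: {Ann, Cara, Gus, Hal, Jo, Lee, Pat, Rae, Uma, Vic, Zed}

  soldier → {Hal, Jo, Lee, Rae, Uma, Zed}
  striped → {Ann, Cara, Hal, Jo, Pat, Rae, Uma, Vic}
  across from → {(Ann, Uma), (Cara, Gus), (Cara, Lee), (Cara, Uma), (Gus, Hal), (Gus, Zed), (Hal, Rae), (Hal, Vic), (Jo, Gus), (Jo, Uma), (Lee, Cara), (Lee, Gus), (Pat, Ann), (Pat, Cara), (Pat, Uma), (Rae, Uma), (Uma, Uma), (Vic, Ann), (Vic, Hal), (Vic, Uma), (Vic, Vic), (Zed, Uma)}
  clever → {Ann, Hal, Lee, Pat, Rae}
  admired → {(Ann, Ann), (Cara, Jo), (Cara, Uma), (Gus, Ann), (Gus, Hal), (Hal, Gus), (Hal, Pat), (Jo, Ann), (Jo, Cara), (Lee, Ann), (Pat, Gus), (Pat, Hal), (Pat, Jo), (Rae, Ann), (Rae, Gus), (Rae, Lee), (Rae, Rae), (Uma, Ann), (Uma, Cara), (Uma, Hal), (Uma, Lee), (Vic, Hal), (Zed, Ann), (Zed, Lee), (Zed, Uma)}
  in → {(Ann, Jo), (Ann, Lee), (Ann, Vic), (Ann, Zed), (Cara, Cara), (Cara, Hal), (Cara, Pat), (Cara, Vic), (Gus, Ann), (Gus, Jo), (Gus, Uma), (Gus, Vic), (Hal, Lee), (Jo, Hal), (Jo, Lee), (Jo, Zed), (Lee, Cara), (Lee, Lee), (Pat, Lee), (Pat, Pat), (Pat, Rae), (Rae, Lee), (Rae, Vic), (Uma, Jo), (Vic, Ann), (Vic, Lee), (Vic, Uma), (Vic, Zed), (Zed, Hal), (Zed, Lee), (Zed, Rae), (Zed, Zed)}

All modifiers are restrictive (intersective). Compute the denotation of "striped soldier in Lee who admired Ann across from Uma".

⟦in Lee⟧ = {x : ⟨x, Lee⟩ ∈ ⟦in⟧} = {Ann, Hal, Jo, Lee, Pat, Rae, Vic, Zed}
⟦who admired Ann⟧ = {x : ⟨x, Ann⟩ ∈ ⟦admired⟧} = {Ann, Gus, Jo, Lee, Rae, Uma, Zed}
⟦across from Uma⟧ = {x : ⟨x, Uma⟩ ∈ ⟦across from⟧} = {Ann, Cara, Jo, Pat, Rae, Uma, Vic, Zed}
⟦soldier⟧ = {Hal, Jo, Lee, Rae, Uma, Zed}
… ∩ ⟦in Lee⟧ = {Hal, Jo, Lee, Rae, Uma, Zed} ∩ {Ann, Hal, Jo, Lee, Pat, Rae, Vic, Zed} = {Hal, Jo, Lee, Rae, Zed}
… ∩ ⟦who admired Ann⟧ = {Hal, Jo, Lee, Rae, Zed} ∩ {Ann, Gus, Jo, Lee, Rae, Uma, Zed} = {Jo, Lee, Rae, Zed}
… ∩ ⟦across from Uma⟧ = {Jo, Lee, Rae, Zed} ∩ {Ann, Cara, Jo, Pat, Rae, Uma, Vic, Zed} = {Jo, Rae, Zed}
… ∩ ⟦striped⟧ = {Jo, Rae, Zed} ∩ {Ann, Cara, Hal, Jo, Pat, Rae, Uma, Vic} = {Jo, Rae}
So ⟦striped soldier in Lee who admired Ann across from Uma⟧ = {Jo, Rae}.

{Jo, Rae}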